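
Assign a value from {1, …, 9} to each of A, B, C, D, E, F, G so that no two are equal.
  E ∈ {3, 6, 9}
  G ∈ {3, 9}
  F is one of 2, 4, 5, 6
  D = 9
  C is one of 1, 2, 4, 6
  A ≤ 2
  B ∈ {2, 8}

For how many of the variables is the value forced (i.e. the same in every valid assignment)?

3

D has just one choice, so D = 9. Remove 9 from E, G.
G's domain is down to {3}, so G = 3. So E can't be 3.
That leaves E = 6. So C, F can't be 6.
Determined: D=9, E=6, G=3. The other variables each still have more than one consistent value. That makes 3.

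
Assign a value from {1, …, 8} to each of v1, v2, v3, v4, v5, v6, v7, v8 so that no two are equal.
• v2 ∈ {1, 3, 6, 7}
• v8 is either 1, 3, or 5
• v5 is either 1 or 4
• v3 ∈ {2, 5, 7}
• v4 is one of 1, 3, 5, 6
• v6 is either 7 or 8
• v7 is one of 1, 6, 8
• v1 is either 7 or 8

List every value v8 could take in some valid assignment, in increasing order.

1, 3, 5

The 8 variables draw from only 8 values {1, 2, 3, 4, 5, 6, 7, 8}, so each is used; only v3 can be 2, hence v3 = 2.
The 7 still-open variables draw from only 7 values {1, 3, 4, 5, 6, 7, 8}, so each is used; only v5 can be 4, hence v5 = 4.
The 2 variables v1 and v6 are confined to {7, 8}, which locks those values in; drop them from v2, v7.
No further eliminations apply; v8 can still be any of 1, 3, 5.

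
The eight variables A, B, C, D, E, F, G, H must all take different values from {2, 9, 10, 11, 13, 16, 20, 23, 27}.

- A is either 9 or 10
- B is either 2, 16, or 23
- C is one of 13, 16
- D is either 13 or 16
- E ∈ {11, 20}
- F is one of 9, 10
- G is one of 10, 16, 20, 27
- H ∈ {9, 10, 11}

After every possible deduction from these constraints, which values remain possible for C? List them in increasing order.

The 2 variables A and F are confined to {9, 10}, which locks those values in; drop them from G, H.
H's domain is down to {11}, so H = 11. So E can't be 11.
That leaves E = 20. Eliminate 20 elsewhere: G.
C and D share exactly the 2 values {13, 16}; by pigeonhole those values go to them, so strike 13, 16 from B, G.
That leaves G = 27.
No further eliminations apply; C can still be any of 13, 16.

13, 16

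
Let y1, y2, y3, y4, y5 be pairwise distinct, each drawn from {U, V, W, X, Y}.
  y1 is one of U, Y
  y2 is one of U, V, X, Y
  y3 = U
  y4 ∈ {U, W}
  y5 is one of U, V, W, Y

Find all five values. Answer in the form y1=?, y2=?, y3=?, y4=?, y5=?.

y1=Y, y2=X, y3=U, y4=W, y5=V

y3 must be U (only option left). Remove U from y1, y2, y4, y5.
y4 has just one choice, so y4 = W. Strike W from y5.
y1 has just one choice, so y1 = Y. Remove Y from y2, y5.
y5's domain is down to {V}, so y5 = V. Remove V from y2.
y2's domain is down to {X}, so y2 = X.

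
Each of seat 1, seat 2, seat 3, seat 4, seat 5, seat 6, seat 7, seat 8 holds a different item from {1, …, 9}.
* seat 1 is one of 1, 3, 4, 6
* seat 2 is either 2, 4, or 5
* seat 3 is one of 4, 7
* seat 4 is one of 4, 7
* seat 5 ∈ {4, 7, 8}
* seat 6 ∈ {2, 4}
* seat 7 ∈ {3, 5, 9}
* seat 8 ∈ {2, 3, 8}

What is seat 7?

9

The 2 variables seat 3 and seat 4 are confined to {4, 7}, which locks those values in; drop them from seat 1, seat 2, seat 5, seat 6.
seat 5's domain is down to {8}, so seat 5 = 8. So seat 8 can't be 8.
seat 6 must be 2 (only option left). Eliminate 2 elsewhere: seat 2, seat 8.
That leaves seat 8 = 3. Eliminate 3 elsewhere: seat 1, seat 7.
seat 2's domain is down to {5}, so seat 2 = 5. Strike 5 from seat 7.
So seat 7 = 9.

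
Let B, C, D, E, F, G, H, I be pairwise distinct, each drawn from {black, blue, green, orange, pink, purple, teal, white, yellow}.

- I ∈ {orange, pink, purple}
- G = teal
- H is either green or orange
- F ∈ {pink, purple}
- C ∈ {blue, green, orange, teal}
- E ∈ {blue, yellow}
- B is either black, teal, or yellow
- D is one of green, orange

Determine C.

G's domain is down to {teal}, so G = teal. Eliminate teal elsewhere: B, C.
Among the 7 still-open variables, black fits only B (and all 7 values in {black, blue, green, orange, pink, purple, yellow} must be used), so B = black.
The 6 still-open variables together cover exactly {blue, green, orange, pink, purple, yellow} — 6 values for 6 variables — and yellow appears only in E's list, so E = yellow.
The 5 still-open variables draw from only 5 values {blue, green, orange, pink, purple}, so each is used; only C can be blue, hence C = blue.

blue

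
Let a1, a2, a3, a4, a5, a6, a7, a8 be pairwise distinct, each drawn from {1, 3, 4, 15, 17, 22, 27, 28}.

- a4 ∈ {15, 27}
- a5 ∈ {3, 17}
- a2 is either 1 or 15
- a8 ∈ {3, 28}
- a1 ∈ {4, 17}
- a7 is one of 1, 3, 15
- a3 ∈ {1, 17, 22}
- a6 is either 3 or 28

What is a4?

27

The 8 variables together cover exactly {1, 3, 4, 15, 17, 22, 27, 28} — 8 values for 8 variables — and 4 appears only in a1's list, so a1 = 4.
Among the 7 still-open variables, 22 fits only a3 (and all 7 values in {1, 3, 15, 17, 22, 27, 28} must be used), so a3 = 22.
The 6 still-open variables together cover exactly {1, 3, 15, 17, 27, 28} — 6 values for 6 variables — and 17 appears only in a5's list, so a5 = 17.
The 5 still-open variables together cover exactly {1, 3, 15, 27, 28} — 5 values for 5 variables — and 27 appears only in a4's list, so a4 = 27.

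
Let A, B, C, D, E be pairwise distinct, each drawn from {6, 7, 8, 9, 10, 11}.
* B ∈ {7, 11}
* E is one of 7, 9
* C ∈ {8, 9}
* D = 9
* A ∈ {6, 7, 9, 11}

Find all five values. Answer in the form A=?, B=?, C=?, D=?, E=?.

D's domain is down to {9}, so D = 9. Remove 9 from A, C, E.
That leaves E = 7. Eliminate 7 elsewhere: A, B.
B has just one choice, so B = 11. Remove 11 from A.
C must be 8 (only option left).
A has just one choice, so A = 6.

A=6, B=11, C=8, D=9, E=7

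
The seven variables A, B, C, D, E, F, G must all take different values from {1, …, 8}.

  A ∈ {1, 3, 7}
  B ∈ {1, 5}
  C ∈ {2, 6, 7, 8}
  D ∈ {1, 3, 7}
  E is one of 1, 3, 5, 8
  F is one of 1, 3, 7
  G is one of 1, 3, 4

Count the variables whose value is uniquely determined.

A, D, F share exactly the 3 values {1, 3, 7}; by pigeonhole those values go to them, so strike 1, 3, 7 from B, C, E, G.
That leaves B = 5. Strike 5 from E.
E's domain is down to {8}, so E = 8. Strike 8 from C.
G's domain is down to {4}, so G = 4.
Determined: B=5, E=8, G=4. The other variables each still have more than one consistent value. That makes 3.

3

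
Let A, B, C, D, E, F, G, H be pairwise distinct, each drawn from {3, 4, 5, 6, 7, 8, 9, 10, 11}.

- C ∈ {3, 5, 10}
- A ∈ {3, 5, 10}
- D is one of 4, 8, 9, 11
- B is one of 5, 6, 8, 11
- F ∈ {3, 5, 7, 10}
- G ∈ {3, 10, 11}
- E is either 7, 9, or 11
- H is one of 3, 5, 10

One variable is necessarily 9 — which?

The 3 variables A, C, H are confined to {3, 5, 10}, which locks those values in; drop them from B, F, G.
That leaves F = 7. Strike 7 from E.
G's domain is down to {11}, so G = 11. Strike 11 from B, D, E.
So 9 goes to E.

E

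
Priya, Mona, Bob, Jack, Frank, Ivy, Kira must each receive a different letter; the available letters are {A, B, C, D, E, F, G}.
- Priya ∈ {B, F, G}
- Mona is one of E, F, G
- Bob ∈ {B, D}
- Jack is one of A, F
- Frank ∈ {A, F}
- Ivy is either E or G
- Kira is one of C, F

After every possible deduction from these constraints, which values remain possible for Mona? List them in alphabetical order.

E, G

The 7 variables draw from only 7 values {A, B, C, D, E, F, G}, so each is used; only Kira can be C, hence Kira = C.
The 6 still-open variables together cover exactly {A, B, D, E, F, G} — 6 values for 6 variables — and D appears only in Bob's list, so Bob = D.
Among the 5 still-open variables, B fits only Priya (and all 5 values in {A, B, E, F, G} must be used), so Priya = B.
Jack and Frank between them cover only {A, F} — a naked pair. Remove those values from Mona.
No further eliminations apply; Mona can still be any of E, G.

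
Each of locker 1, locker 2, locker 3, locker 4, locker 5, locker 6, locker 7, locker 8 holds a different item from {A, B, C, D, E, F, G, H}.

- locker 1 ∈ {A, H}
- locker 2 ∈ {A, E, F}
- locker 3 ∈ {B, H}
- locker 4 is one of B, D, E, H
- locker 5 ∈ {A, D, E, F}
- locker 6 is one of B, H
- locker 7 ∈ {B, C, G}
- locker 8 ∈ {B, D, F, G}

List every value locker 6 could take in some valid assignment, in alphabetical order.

B, H

The 8 variables draw from only 8 values {A, B, C, D, E, F, G, H}, so each is used; only locker 7 can be C, hence locker 7 = C.
The 7 still-open variables together cover exactly {A, B, D, E, F, G, H} — 7 values for 7 variables — and G appears only in locker 8's list, so locker 8 = G.
locker 3 and locker 6 share exactly the 2 values {B, H}; by pigeonhole those values go to them, so strike B, H from locker 1, locker 4.
That leaves locker 1 = A. Strike A from locker 2, locker 5.
No further eliminations apply; locker 6 can still be any of B, H.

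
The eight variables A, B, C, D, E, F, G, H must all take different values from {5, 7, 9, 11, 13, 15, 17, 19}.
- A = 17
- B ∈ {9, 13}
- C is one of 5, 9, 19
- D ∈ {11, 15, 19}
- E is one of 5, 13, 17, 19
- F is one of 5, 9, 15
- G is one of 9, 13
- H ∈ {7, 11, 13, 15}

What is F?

A must be 17 (only option left). So E can't be 17.
Among the 7 still-open variables, 7 fits only H (and all 7 values in {5, 7, 9, 11, 13, 15, 19} must be used), so H = 7.
The 6 still-open variables draw from only 6 values {5, 9, 11, 13, 15, 19}, so each is used; only D can be 11, hence D = 11.
The 5 still-open variables together cover exactly {5, 9, 13, 15, 19} — 5 values for 5 variables — and 15 appears only in F's list, so F = 15.

15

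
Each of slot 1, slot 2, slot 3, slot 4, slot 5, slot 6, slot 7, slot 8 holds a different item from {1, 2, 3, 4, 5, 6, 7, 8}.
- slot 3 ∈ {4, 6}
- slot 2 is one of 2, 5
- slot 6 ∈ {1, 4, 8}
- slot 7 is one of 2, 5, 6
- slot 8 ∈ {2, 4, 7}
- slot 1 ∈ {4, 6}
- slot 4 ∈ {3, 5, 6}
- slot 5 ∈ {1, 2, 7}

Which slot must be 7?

The 8 variables draw from only 8 values {1, 2, 3, 4, 5, 6, 7, 8}, so each is used; only slot 4 can be 3, hence slot 4 = 3.
The 7 still-open variables draw from only 7 values {1, 2, 4, 5, 6, 7, 8}, so each is used; only slot 6 can be 8, hence slot 6 = 8.
The 6 still-open variables draw from only 6 values {1, 2, 4, 5, 6, 7}, so each is used; only slot 5 can be 1, hence slot 5 = 1.
The 5 still-open variables together cover exactly {2, 4, 5, 6, 7} — 5 values for 5 variables — and 7 appears only in slot 8's list, so slot 8 = 7.

slot 8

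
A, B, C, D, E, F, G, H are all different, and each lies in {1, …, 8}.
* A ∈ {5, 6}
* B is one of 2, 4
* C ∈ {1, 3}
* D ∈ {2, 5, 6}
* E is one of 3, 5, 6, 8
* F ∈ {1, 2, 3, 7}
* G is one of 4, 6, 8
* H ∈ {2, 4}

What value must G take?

The 8 variables together cover exactly {1, 2, 3, 4, 5, 6, 7, 8} — 8 values for 8 variables — and 7 appears only in F's list, so F = 7.
The 7 still-open variables together cover exactly {1, 2, 3, 4, 5, 6, 8} — 7 values for 7 variables — and 1 appears only in C's list, so C = 1.
The 6 still-open variables draw from only 6 values {2, 3, 4, 5, 6, 8}, so each is used; only E can be 3, hence E = 3.
The 5 still-open variables draw from only 5 values {2, 4, 5, 6, 8}, so each is used; only G can be 8, hence G = 8.

8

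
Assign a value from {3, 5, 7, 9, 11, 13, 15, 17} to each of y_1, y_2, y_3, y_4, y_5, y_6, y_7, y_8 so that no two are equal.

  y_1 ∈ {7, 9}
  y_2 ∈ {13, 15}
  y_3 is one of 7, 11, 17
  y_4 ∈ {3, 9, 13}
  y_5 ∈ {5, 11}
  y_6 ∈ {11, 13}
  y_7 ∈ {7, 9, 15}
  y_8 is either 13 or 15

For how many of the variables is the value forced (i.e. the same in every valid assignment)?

The 8 variables draw from only 8 values {3, 5, 7, 9, 11, 13, 15, 17}, so each is used; only y_4 can be 3, hence y_4 = 3.
The 7 still-open variables together cover exactly {5, 7, 9, 11, 13, 15, 17} — 7 values for 7 variables — and 5 appears only in y_5's list, so y_5 = 5.
The 6 still-open variables draw from only 6 values {7, 9, 11, 13, 15, 17}, so each is used; only y_3 can be 17, hence y_3 = 17.
Among the 5 still-open variables, 11 fits only y_6 (and all 5 values in {7, 9, 11, 13, 15} must be used), so y_6 = 11.
y_2 and y_8 between them cover only {13, 15} — a naked pair. Remove those values from y_7.
Determined: y_3=17, y_4=3, y_5=5, y_6=11. The other variables each still have more than one consistent value. That makes 4.

4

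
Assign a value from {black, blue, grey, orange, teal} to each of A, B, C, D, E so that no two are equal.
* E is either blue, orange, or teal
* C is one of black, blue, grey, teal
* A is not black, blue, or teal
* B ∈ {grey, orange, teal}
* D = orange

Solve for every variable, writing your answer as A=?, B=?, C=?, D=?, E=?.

A=grey, B=teal, C=black, D=orange, E=blue

D's domain is down to {orange}, so D = orange. So A, B, E can't be orange.
That leaves A = grey. So B, C can't be grey.
B's domain is down to {teal}, so B = teal. So C, E can't be teal.
E's domain is down to {blue}, so E = blue. Strike blue from C.
C's domain is down to {black}, so C = black.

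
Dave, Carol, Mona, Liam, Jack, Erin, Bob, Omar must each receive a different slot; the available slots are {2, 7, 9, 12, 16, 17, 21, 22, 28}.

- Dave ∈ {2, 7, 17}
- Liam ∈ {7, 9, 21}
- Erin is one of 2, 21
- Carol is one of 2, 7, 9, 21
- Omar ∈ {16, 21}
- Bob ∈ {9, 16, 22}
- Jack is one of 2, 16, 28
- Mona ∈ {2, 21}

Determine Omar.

Among the 8 variables, 17 fits only Dave (and all 8 values in {2, 7, 9, 16, 17, 21, 22, 28} must be used), so Dave = 17.
Among the 7 still-open variables, 22 fits only Bob (and all 7 values in {2, 7, 9, 16, 21, 22, 28} must be used), so Bob = 22.
Among the 6 still-open variables, 28 fits only Jack (and all 6 values in {2, 7, 9, 16, 21, 28} must be used), so Jack = 28.
The 5 still-open variables together cover exactly {2, 7, 9, 16, 21} — 5 values for 5 variables — and 16 appears only in Omar's list, so Omar = 16.

16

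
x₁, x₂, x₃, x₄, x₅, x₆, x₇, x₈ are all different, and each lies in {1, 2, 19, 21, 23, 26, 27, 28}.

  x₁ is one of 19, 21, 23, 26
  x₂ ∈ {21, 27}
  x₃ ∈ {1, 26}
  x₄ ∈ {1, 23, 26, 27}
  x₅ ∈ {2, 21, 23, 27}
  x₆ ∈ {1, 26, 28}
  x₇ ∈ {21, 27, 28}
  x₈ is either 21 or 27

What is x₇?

28

The 8 variables draw from only 8 values {1, 2, 19, 21, 23, 26, 27, 28}, so each is used; only x₅ can be 2, hence x₅ = 2.
The 7 still-open variables draw from only 7 values {1, 19, 21, 23, 26, 27, 28}, so each is used; only x₁ can be 19, hence x₁ = 19.
The 6 still-open variables draw from only 6 values {1, 21, 23, 26, 27, 28}, so each is used; only x₄ can be 23, hence x₄ = 23.
x₂ and x₈ between them cover only {21, 27} — a naked pair. Remove those values from x₇.
So x₇ = 28.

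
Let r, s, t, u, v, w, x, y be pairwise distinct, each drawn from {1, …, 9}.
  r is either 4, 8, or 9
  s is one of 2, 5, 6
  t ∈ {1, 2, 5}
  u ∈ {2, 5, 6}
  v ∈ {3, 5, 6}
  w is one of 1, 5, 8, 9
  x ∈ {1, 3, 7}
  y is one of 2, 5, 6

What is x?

The 3 variables s, u, y are confined to {2, 5, 6}, which locks those values in; drop them from t, v, w.
t has just one choice, so t = 1. So w, x can't be 1.
v's domain is down to {3}, so v = 3. So x can't be 3.
So x = 7.

7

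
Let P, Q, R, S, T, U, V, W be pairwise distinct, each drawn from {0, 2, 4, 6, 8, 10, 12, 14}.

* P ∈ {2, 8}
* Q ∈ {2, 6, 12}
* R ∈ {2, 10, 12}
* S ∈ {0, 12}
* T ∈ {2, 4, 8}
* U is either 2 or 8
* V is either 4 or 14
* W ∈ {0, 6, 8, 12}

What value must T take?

4

Among the 8 variables, 10 fits only R (and all 8 values in {0, 2, 4, 6, 8, 10, 12, 14} must be used), so R = 10.
The 7 still-open variables draw from only 7 values {0, 2, 4, 6, 8, 12, 14}, so each is used; only V can be 14, hence V = 14.
Among the 6 still-open variables, 4 fits only T (and all 6 values in {0, 2, 4, 6, 8, 12} must be used), so T = 4.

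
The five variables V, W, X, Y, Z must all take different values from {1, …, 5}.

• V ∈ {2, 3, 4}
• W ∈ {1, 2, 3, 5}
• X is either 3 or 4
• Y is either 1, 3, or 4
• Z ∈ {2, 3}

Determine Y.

The 5 variables draw from only 5 values {1, 2, 3, 4, 5}, so each is used; only W can be 5, hence W = 5.
The 4 still-open variables together cover exactly {1, 2, 3, 4} — 4 values for 4 variables — and 1 appears only in Y's list, so Y = 1.

1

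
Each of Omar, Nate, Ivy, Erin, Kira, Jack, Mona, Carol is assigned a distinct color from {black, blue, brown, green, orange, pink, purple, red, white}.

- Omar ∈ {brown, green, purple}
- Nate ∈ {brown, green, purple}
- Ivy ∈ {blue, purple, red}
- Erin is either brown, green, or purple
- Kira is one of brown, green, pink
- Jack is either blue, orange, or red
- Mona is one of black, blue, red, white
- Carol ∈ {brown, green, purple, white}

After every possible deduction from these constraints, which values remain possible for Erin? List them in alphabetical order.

Omar, Nate, Erin between them cover only {brown, green, purple} — a naked triple. Remove those values from Ivy, Kira, Carol.
Kira has just one choice, so Kira = pink.
Carol must be white (only option left). Eliminate white elsewhere: Mona.
No further eliminations apply; Erin can still be any of brown, green, purple.

brown, green, purple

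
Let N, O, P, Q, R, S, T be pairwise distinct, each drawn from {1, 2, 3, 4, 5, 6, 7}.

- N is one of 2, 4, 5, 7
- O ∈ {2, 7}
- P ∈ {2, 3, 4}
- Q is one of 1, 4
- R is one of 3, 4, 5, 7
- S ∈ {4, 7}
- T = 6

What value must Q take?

1

T must be 6 (only option left).
Among the 6 still-open variables, 1 fits only Q (and all 6 values in {1, 2, 3, 4, 5, 7} must be used), so Q = 1.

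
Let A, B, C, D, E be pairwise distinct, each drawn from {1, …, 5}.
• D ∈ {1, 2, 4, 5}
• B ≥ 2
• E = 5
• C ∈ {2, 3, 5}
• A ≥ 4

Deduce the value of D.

E must be 5 (only option left). So A, B, C, D can't be 5.
A has just one choice, so A = 4. Strike 4 from B, D.
Among the 3 still-open variables, 1 fits only D (and all 3 values in {1, 2, 3} must be used), so D = 1.

1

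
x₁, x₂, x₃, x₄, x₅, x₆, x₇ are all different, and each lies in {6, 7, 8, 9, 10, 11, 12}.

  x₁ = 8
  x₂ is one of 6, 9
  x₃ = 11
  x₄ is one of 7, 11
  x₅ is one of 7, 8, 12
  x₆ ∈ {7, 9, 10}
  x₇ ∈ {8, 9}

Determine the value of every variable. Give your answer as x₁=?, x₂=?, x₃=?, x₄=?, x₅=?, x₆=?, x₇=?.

x₁=8, x₂=6, x₃=11, x₄=7, x₅=12, x₆=10, x₇=9

x₁ must be 8 (only option left). So x₅, x₇ can't be 8.
x₃ has just one choice, so x₃ = 11. Remove 11 from x₄.
That leaves x₄ = 7. So x₅, x₆ can't be 7.
x₅'s domain is down to {12}, so x₅ = 12.
x₇ has just one choice, so x₇ = 9. Eliminate 9 elsewhere: x₂, x₆.
x₂ must be 6 (only option left).
x₆ must be 10 (only option left).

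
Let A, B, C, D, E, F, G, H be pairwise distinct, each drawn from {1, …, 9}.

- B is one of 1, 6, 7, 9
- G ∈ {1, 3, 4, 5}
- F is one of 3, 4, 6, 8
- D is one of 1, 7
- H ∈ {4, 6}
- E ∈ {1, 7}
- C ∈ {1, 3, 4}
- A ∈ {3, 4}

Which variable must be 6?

The 8 variables together cover exactly {1, 3, 4, 5, 6, 7, 8, 9} — 8 values for 8 variables — and 5 appears only in G's list, so G = 5.
The 7 still-open variables draw from only 7 values {1, 3, 4, 6, 7, 8, 9}, so each is used; only F can be 8, hence F = 8.
The 6 still-open variables together cover exactly {1, 3, 4, 6, 7, 9} — 6 values for 6 variables — and 9 appears only in B's list, so B = 9.
Among the 5 still-open variables, 6 fits only H (and all 5 values in {1, 3, 4, 6, 7} must be used), so H = 6.

H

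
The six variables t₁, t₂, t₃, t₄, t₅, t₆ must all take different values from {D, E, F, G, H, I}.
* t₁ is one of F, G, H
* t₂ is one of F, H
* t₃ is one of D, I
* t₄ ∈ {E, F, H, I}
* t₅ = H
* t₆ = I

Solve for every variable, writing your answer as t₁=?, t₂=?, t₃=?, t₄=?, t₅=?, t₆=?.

t₅ has just one choice, so t₅ = H. So t₁, t₂, t₄ can't be H.
t₆'s domain is down to {I}, so t₆ = I. Eliminate I elsewhere: t₃, t₄.
t₂'s domain is down to {F}, so t₂ = F. Strike F from t₁, t₄.
t₃ has just one choice, so t₃ = D.
t₄'s domain is down to {E}, so t₄ = E.
t₁'s domain is down to {G}, so t₁ = G.

t₁=G, t₂=F, t₃=D, t₄=E, t₅=H, t₆=I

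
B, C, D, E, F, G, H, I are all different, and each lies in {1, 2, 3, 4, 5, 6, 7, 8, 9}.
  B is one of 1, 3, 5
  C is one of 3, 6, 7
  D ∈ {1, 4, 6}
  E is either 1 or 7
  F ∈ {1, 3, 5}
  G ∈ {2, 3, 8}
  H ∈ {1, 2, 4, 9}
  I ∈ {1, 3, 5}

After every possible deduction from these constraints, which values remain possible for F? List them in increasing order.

B, F, I between them cover only {1, 3, 5} — a naked triple. Remove those values from C, D, E, G, H.
E's domain is down to {7}, so E = 7. Strike 7 from C.
C must be 6 (only option left). So D can't be 6.
D has just one choice, so D = 4. Strike 4 from H.
No further eliminations apply; F can still be any of 1, 3, 5.

1, 3, 5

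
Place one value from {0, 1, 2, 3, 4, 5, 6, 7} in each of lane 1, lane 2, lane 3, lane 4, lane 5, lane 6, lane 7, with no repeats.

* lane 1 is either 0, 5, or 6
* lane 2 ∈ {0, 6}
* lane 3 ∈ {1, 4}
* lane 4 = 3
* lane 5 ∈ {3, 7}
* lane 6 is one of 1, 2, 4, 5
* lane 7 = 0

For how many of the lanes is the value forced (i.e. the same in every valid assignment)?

5

lane 4 has just one choice, so lane 4 = 3. Strike 3 from lane 5.
lane 5 must be 7 (only option left).
lane 7 must be 0 (only option left). Strike 0 from lane 1, lane 2.
That leaves lane 2 = 6. Remove 6 from lane 1.
lane 1 has just one choice, so lane 1 = 5. Strike 5 from lane 6.
Determined: lane 1=5, lane 2=6, lane 4=3, lane 5=7, lane 7=0. The other lanes each still have more than one consistent value. That makes 5.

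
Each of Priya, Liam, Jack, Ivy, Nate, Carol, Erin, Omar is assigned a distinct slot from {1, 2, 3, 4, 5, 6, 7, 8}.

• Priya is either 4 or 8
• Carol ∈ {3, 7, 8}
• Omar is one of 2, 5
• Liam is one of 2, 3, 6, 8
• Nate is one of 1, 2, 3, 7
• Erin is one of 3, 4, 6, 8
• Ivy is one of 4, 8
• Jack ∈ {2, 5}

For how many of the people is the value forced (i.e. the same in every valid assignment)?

2

The 8 variables draw from only 8 values {1, 2, 3, 4, 5, 6, 7, 8}, so each is used; only Nate can be 1, hence Nate = 1.
The 7 still-open variables draw from only 7 values {2, 3, 4, 5, 6, 7, 8}, so each is used; only Carol can be 7, hence Carol = 7.
The 2 variables Priya and Ivy are confined to {4, 8}, which locks those values in; drop them from Liam, Erin.
The 2 variables Jack and Omar are confined to {2, 5}, which locks those values in; drop them from Liam.
Determined: Nate=1, Carol=7. The other people each still have more than one consistent value. That makes 2.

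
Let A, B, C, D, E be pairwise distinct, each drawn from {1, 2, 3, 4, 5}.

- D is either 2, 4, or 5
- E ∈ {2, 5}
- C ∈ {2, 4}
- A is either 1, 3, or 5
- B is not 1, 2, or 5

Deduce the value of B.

The 5 variables together cover exactly {1, 2, 3, 4, 5} — 5 values for 5 variables — and 1 appears only in A's list, so A = 1.
The 4 still-open variables draw from only 4 values {2, 3, 4, 5}, so each is used; only B can be 3, hence B = 3.

3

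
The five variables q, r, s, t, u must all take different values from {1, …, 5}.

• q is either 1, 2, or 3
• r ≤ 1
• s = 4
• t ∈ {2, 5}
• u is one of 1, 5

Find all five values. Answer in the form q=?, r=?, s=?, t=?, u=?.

q=3, r=1, s=4, t=2, u=5

r's domain is down to {1}, so r = 1. Strike 1 from q, u.
s must be 4 (only option left).
u must be 5 (only option left). Eliminate 5 elsewhere: t.
t's domain is down to {2}, so t = 2. Strike 2 from q.
That leaves q = 3.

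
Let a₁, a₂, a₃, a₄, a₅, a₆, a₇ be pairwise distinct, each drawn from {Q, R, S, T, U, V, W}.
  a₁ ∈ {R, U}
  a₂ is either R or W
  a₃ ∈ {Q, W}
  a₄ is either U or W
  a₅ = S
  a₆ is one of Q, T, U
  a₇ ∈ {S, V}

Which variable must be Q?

a₅ has just one choice, so a₅ = S. Eliminate S elsewhere: a₇.
a₇ has just one choice, so a₇ = V.
The 5 still-open variables draw from only 5 values {Q, R, T, U, W}, so each is used; only a₆ can be T, hence a₆ = T.
The 4 still-open variables draw from only 4 values {Q, R, U, W}, so each is used; only a₃ can be Q, hence a₃ = Q.

a₃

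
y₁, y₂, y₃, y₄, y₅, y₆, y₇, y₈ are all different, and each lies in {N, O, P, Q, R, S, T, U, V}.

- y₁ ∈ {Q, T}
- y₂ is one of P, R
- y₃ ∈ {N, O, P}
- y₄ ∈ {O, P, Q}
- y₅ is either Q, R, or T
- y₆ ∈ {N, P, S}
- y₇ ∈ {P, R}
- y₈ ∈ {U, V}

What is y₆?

y₂ and y₇ between them cover only {P, R} — a naked pair. Remove those values from y₃, y₄, y₅, y₆.
y₁ and y₅ between them cover only {Q, T} — a naked pair. Remove those values from y₄.
y₄ has just one choice, so y₄ = O. Eliminate O elsewhere: y₃.
y₃ must be N (only option left). Remove N from y₆.
So y₆ = S.

S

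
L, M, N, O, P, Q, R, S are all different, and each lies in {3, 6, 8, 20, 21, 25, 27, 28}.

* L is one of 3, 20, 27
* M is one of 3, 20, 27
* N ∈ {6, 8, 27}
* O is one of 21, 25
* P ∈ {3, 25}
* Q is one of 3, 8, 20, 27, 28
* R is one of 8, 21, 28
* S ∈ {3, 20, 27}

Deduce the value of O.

The 8 variables together cover exactly {3, 6, 8, 20, 21, 25, 27, 28} — 8 values for 8 variables — and 6 appears only in N's list, so N = 6.
L, M, S share exactly the 3 values {3, 20, 27}; by pigeonhole those values go to them, so strike 3, 20, 27 from P, Q.
P's domain is down to {25}, so P = 25. Eliminate 25 elsewhere: O.
So O = 21.

21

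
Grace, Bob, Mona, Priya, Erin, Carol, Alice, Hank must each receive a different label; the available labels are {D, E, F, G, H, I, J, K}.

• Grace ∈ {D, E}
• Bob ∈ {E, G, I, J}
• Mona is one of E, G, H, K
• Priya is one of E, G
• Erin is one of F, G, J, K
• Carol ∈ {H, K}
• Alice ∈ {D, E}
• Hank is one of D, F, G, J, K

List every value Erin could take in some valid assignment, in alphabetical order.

The 8 variables draw from only 8 values {D, E, F, G, H, I, J, K}, so each is used; only Bob can be I, hence Bob = I.
Grace and Alice share exactly the 2 values {D, E}; by pigeonhole those values go to them, so strike D, E from Mona, Priya, Hank.
That leaves Priya = G. Remove G from Mona, Erin, Hank.
The 2 variables Mona and Carol are confined to {H, K}, which locks those values in; drop them from Erin, Hank.
No further eliminations apply; Erin can still be any of F, J.

F, J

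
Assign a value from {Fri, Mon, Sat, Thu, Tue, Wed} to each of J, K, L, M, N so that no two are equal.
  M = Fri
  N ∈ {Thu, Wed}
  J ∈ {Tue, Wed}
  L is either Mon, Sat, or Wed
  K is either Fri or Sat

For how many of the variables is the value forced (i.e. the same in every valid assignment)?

M must be Fri (only option left). Remove Fri from K.
K has just one choice, so K = Sat. Remove Sat from L.
Determined: K=Sat, M=Fri. The other variables each still have more than one consistent value. That makes 2.

2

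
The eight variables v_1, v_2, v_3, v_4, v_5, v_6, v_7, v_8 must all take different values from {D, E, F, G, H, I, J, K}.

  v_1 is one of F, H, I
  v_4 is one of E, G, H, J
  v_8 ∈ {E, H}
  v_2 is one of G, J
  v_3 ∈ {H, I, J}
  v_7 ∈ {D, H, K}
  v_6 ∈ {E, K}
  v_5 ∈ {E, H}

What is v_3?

The 8 variables draw from only 8 values {D, E, F, G, H, I, J, K}, so each is used; only v_7 can be D, hence v_7 = D.
The 7 still-open variables draw from only 7 values {E, F, G, H, I, J, K}, so each is used; only v_1 can be F, hence v_1 = F.
The 6 still-open variables draw from only 6 values {E, G, H, I, J, K}, so each is used; only v_3 can be I, hence v_3 = I.

I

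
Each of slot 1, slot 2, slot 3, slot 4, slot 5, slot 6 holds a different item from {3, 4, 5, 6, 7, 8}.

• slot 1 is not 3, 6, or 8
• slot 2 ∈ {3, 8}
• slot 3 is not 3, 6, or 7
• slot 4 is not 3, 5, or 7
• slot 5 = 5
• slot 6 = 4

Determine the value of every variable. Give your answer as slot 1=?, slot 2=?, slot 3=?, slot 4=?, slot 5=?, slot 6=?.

slot 5's domain is down to {5}, so slot 5 = 5. Remove 5 from slot 1, slot 3.
slot 6 has just one choice, so slot 6 = 4. Strike 4 from slot 1, slot 3, slot 4.
slot 1 has just one choice, so slot 1 = 7.
slot 3 has just one choice, so slot 3 = 8. Strike 8 from slot 2, slot 4.
That leaves slot 4 = 6.
slot 2's domain is down to {3}, so slot 2 = 3.

slot 1=7, slot 2=3, slot 3=8, slot 4=6, slot 5=5, slot 6=4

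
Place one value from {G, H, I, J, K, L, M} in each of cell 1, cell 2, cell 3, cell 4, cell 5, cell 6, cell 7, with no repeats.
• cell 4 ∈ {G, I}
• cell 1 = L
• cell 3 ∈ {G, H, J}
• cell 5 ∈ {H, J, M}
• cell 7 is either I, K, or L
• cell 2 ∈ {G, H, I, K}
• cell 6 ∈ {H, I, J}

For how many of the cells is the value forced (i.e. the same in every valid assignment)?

2

cell 1 must be L (only option left). So cell 7 can't be L.
The 6 still-open variables together cover exactly {G, H, I, J, K, M} — 6 values for 6 variables — and M appears only in cell 5's list, so cell 5 = M.
Determined: cell 1=L, cell 5=M. The other cells each still have more than one consistent value. That makes 2.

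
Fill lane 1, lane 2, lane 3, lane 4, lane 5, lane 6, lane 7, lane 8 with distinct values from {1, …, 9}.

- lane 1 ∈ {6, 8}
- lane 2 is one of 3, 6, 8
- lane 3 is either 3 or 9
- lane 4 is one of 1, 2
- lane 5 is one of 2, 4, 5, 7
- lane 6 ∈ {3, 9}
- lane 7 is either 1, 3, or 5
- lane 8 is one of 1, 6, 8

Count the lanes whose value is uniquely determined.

lane 3 and lane 6 share exactly the 2 values {3, 9}; by pigeonhole those values go to them, so strike 3, 9 from lane 2, lane 7.
The 2 variables lane 1 and lane 2 are confined to {6, 8}, which locks those values in; drop them from lane 8.
lane 8's domain is down to {1}, so lane 8 = 1. Eliminate 1 elsewhere: lane 4, lane 7.
lane 4 has just one choice, so lane 4 = 2. Remove 2 from lane 5.
lane 7 has just one choice, so lane 7 = 5. So lane 5 can't be 5.
Determined: lane 4=2, lane 7=5, lane 8=1. The other lanes each still have more than one consistent value. That makes 3.

3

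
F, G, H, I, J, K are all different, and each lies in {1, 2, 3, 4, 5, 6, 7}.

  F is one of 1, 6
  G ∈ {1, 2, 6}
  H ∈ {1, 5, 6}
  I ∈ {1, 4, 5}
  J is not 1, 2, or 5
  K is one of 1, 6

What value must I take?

4

The 2 variables F and K are confined to {1, 6}, which locks those values in; drop them from G, H, I, J.
G's domain is down to {2}, so G = 2.
H must be 5 (only option left). Strike 5 from I.
So I = 4.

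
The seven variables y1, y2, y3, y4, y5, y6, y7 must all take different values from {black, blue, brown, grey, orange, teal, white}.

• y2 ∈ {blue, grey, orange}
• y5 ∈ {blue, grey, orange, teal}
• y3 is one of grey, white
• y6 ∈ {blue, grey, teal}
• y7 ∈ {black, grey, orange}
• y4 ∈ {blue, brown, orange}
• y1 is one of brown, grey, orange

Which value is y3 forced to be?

The 7 variables draw from only 7 values {black, blue, brown, grey, orange, teal, white}, so each is used; only y7 can be black, hence y7 = black.
Among the 6 still-open variables, white fits only y3 (and all 6 values in {blue, brown, grey, orange, teal, white} must be used), so y3 = white.

white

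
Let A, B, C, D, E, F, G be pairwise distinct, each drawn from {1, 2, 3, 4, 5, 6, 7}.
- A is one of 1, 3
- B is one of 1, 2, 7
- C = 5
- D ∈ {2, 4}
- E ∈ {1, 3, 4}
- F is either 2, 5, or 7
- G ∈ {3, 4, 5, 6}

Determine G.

C's domain is down to {5}, so C = 5. Remove 5 from F, G.
The 6 still-open variables together cover exactly {1, 2, 3, 4, 6, 7} — 6 values for 6 variables — and 6 appears only in G's list, so G = 6.

6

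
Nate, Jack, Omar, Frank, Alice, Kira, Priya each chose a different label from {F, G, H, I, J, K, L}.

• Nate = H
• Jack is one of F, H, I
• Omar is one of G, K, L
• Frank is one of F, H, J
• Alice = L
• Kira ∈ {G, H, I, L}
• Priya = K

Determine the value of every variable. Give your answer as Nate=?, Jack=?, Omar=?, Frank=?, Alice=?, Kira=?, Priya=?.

Nate's domain is down to {H}, so Nate = H. Eliminate H elsewhere: Jack, Frank, Kira.
That leaves Alice = L. Eliminate L elsewhere: Omar, Kira.
That leaves Priya = K. Strike K from Omar.
Omar must be G (only option left). Eliminate G elsewhere: Kira.
That leaves Kira = I. Strike I from Jack.
Jack must be F (only option left). Eliminate F elsewhere: Frank.
Frank's domain is down to {J}, so Frank = J.

Nate=H, Jack=F, Omar=G, Frank=J, Alice=L, Kira=I, Priya=K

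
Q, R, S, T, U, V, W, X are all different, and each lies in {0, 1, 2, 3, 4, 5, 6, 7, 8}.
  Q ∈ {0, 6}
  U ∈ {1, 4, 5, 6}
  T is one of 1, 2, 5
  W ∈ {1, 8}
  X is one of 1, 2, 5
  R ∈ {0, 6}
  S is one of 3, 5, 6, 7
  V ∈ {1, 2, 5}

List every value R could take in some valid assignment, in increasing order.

The 2 variables Q and R are confined to {0, 6}, which locks those values in; drop them from S, U.
T, V, X between them cover only {1, 2, 5} — a naked triple. Remove those values from S, U, W.
U's domain is down to {4}, so U = 4.
W has just one choice, so W = 8.
No further eliminations apply; R can still be any of 0, 6.

0, 6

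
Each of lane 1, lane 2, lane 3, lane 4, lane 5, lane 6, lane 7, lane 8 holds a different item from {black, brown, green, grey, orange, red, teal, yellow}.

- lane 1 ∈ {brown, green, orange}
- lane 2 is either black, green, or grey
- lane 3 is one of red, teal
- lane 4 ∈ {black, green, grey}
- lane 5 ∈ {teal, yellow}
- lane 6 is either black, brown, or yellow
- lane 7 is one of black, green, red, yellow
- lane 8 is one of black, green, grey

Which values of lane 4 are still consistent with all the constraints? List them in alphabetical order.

black, green, grey

The 8 variables together cover exactly {black, brown, green, grey, orange, red, teal, yellow} — 8 values for 8 variables — and orange appears only in lane 1's list, so lane 1 = orange.
The 7 still-open variables together cover exactly {black, brown, green, grey, red, teal, yellow} — 7 values for 7 variables — and brown appears only in lane 6's list, so lane 6 = brown.
The 3 variables lane 2, lane 4, lane 8 are confined to {black, green, grey}, which locks those values in; drop them from lane 7.
No further eliminations apply; lane 4 can still be any of black, green, grey.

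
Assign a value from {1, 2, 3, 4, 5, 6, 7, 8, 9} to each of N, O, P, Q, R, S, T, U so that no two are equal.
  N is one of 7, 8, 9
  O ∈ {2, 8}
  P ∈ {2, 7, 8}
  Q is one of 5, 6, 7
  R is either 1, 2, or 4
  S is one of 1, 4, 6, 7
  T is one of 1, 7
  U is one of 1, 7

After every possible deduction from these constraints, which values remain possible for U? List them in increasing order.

1, 7

The 8 variables together cover exactly {1, 2, 4, 5, 6, 7, 8, 9} — 8 values for 8 variables — and 5 appears only in Q's list, so Q = 5.
Among the 7 still-open variables, 6 fits only S (and all 7 values in {1, 2, 4, 6, 7, 8, 9} must be used), so S = 6.
The 6 still-open variables together cover exactly {1, 2, 4, 7, 8, 9} — 6 values for 6 variables — and 4 appears only in R's list, so R = 4.
Among the 5 still-open variables, 9 fits only N (and all 5 values in {1, 2, 7, 8, 9} must be used), so N = 9.
The 2 variables T and U are confined to {1, 7}, which locks those values in; drop them from P.
No further eliminations apply; U can still be any of 1, 7.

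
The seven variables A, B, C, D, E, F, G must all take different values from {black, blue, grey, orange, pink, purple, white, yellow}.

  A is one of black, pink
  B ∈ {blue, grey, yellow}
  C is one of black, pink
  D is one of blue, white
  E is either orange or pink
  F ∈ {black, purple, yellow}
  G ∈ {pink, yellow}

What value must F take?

purple

A and C share exactly the 2 values {black, pink}; by pigeonhole those values go to them, so strike black, pink from E, F, G.
E must be orange (only option left).
That leaves G = yellow. Remove yellow from B, F.
So F = purple.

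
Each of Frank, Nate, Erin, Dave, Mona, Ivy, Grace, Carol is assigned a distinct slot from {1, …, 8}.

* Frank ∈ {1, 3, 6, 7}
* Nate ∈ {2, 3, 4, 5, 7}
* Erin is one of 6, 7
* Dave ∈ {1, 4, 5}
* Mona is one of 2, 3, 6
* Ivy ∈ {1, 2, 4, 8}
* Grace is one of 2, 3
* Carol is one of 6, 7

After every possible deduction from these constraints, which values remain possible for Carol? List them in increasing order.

6, 7

The 8 variables draw from only 8 values {1, 2, 3, 4, 5, 6, 7, 8}, so each is used; only Ivy can be 8, hence Ivy = 8.
Erin and Carol share exactly the 2 values {6, 7}; by pigeonhole those values go to them, so strike 6, 7 from Frank, Nate, Mona.
Mona and Grace share exactly the 2 values {2, 3}; by pigeonhole those values go to them, so strike 2, 3 from Frank, Nate.
That leaves Frank = 1. So Dave can't be 1.
No further eliminations apply; Carol can still be any of 6, 7.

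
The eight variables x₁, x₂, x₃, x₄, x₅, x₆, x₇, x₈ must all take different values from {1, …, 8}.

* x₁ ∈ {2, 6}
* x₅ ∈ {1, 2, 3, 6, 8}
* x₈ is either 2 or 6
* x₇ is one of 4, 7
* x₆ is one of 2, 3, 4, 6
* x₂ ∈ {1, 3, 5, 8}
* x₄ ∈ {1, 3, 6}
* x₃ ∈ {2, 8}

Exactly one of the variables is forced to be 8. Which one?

The 8 variables draw from only 8 values {1, 2, 3, 4, 5, 6, 7, 8}, so each is used; only x₂ can be 5, hence x₂ = 5.
Among the 7 still-open variables, 7 fits only x₇ (and all 7 values in {1, 2, 3, 4, 6, 7, 8} must be used), so x₇ = 7.
The 6 still-open variables draw from only 6 values {1, 2, 3, 4, 6, 8}, so each is used; only x₆ can be 4, hence x₆ = 4.
x₁ and x₈ share exactly the 2 values {2, 6}; by pigeonhole those values go to them, so strike 2, 6 from x₃, x₄, x₅.
So 8 goes to x₃.

x₃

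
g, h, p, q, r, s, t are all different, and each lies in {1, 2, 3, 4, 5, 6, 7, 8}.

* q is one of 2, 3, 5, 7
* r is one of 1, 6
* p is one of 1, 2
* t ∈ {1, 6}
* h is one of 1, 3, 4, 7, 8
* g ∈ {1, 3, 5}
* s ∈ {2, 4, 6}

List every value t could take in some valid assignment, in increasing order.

1, 6

The 2 variables r and t are confined to {1, 6}, which locks those values in; drop them from g, h, p, s.
p has just one choice, so p = 2. Strike 2 from q, s.
s must be 4 (only option left). Remove 4 from h.
No further eliminations apply; t can still be any of 1, 6.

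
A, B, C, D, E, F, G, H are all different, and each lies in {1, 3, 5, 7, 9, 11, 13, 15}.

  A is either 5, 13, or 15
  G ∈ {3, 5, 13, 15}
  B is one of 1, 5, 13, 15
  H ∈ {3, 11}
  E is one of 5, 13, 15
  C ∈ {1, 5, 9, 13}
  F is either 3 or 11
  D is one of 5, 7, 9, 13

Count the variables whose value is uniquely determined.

Among the 8 variables, 7 fits only D (and all 8 values in {1, 3, 5, 7, 9, 11, 13, 15} must be used), so D = 7.
Among the 7 still-open variables, 9 fits only C (and all 7 values in {1, 3, 5, 9, 11, 13, 15} must be used), so C = 9.
The 6 still-open variables draw from only 6 values {1, 3, 5, 11, 13, 15}, so each is used; only B can be 1, hence B = 1.
F and H share exactly the 2 values {3, 11}; by pigeonhole those values go to them, so strike 3, 11 from G.
Determined: B=1, C=9, D=7. The other variables each still have more than one consistent value. That makes 3.

3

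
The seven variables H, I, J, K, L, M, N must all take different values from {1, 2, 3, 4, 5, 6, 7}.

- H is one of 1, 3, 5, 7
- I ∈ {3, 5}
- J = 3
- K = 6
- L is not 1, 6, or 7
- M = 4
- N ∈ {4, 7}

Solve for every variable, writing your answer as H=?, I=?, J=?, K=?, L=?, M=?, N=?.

H=1, I=5, J=3, K=6, L=2, M=4, N=7

J's domain is down to {3}, so J = 3. Remove 3 from H, I, L.
K's domain is down to {6}, so K = 6.
M's domain is down to {4}, so M = 4. Remove 4 from L, N.
N's domain is down to {7}, so N = 7. Strike 7 from H.
I's domain is down to {5}, so I = 5. Strike 5 from H, L.
L's domain is down to {2}, so L = 2.
That leaves H = 1.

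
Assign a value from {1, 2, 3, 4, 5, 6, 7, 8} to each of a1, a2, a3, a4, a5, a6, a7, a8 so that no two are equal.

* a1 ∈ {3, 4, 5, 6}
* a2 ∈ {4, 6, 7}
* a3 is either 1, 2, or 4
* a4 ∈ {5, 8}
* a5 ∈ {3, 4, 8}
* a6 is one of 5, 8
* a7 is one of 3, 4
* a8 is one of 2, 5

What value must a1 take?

6

Among the 8 variables, 1 fits only a3 (and all 8 values in {1, 2, 3, 4, 5, 6, 7, 8} must be used), so a3 = 1.
The 7 still-open variables draw from only 7 values {2, 3, 4, 5, 6, 7, 8}, so each is used; only a8 can be 2, hence a8 = 2.
The 6 still-open variables together cover exactly {3, 4, 5, 6, 7, 8} — 6 values for 6 variables — and 7 appears only in a2's list, so a2 = 7.
Among the 5 still-open variables, 6 fits only a1 (and all 5 values in {3, 4, 5, 6, 8} must be used), so a1 = 6.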